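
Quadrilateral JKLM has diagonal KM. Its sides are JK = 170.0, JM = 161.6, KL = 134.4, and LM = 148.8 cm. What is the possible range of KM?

From triangle JKM: |170.0 − 161.6| < KM < 170.0 + 161.6, i.e. 8.4 < KM < 331.6.
From triangle LKM: 14.4 < KM < 283.2.
Both must hold, so KM lies in the intersection.

14.4 < KM < 283.2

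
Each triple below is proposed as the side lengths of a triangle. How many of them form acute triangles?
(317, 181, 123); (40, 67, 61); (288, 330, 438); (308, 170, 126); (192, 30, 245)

(317,181,123): 123+181 ≤ 317, not a triangle
(40,67,61): 40²+61² = 5321 > 4489 = 67² → acute
(288,330,438): 288²+330² = 191844 = 438² → right
(308,170,126): 126+170 ≤ 308, not a triangle
(192,30,245): 30+192 ≤ 245, not a triangle
1 of the 5 is acute.

1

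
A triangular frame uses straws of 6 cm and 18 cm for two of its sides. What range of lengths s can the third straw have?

By the triangle inequality, s must be less than 6 + 18 = 24 and greater than |6 − 18| = 12.

12 < s < 24 (cm)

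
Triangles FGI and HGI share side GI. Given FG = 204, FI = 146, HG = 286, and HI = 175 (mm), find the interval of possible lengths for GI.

111 < GI < 350

From triangle FGI: |204 − 146| < GI < 204 + 146, i.e. 58 < GI < 350.
From triangle HGI: 111 < GI < 461.
Both must hold, so GI lies in the intersection.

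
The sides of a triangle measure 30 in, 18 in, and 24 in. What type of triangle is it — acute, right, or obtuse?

right

Compare the square of the longest side to the sum of squares of the other two: 18² + 24² = 900 = 30².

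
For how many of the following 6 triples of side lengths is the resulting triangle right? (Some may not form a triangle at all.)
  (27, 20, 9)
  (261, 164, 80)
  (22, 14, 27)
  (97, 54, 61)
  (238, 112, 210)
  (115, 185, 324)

(27,20,9): 9²+20² = 481 < 729 = 27² → obtuse
(261,164,80): 80+164 ≤ 261, not a triangle
(22,14,27): 14²+22² = 680 < 729 = 27² → obtuse
(97,54,61): 54²+61² = 6637 < 9409 = 97² → obtuse
(238,112,210): 112²+210² = 56644 = 238² → right
(115,185,324): 115+185 ≤ 324, not a triangle
1 of the 6 is right.

1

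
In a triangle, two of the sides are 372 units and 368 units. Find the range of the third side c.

4 < c < 740 (units)

By the triangle inequality, c must be less than 372 + 368 = 740 and greater than |372 − 368| = 4.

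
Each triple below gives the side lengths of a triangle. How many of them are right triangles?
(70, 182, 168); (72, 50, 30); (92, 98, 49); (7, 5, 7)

1

(70,182,168): 70²+168² = 33124 = 182² → right
(72,50,30): 30²+50² = 3400 < 5184 = 72² → obtuse
(92,98,49): 49²+92² = 10865 > 9604 = 98² → acute
(7,5,7): 5²+7² = 74 > 49 = 7² → acute
1 of the 4 is right.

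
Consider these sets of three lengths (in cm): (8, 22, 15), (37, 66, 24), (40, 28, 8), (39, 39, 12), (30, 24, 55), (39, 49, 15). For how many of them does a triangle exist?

(8,15,22): 8+15 > 22 → valid
(24,37,66): 24+37 ≤ 66 → not valid
(8,28,40): 8+28 ≤ 40 → not valid
(12,39,39): 12+39 > 39 → valid
(24,30,55): 24+30 ≤ 55 → not valid
(15,39,49): 15+39 > 49 → valid
3 of the 6 triples form a triangle.

3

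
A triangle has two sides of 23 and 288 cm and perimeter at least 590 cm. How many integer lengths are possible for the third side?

Triangle inequality: 265 < x < 311. Perimeter ≥ 590 gives x ≥ 590 − 23 − 288 = 279.
So 279 ≤ x < 311; integers 279 through 310: 32 values.

32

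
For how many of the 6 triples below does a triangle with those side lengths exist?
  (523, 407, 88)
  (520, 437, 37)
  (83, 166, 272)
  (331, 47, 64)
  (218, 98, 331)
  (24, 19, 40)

(88,407,523): 88+407 ≤ 523 → not valid
(37,437,520): 37+437 ≤ 520 → not valid
(83,166,272): 83+166 ≤ 272 → not valid
(47,64,331): 47+64 ≤ 331 → not valid
(98,218,331): 98+218 ≤ 331 → not valid
(19,24,40): 19+24 > 40 → valid
1 of the 6 triples forms a triangle.

1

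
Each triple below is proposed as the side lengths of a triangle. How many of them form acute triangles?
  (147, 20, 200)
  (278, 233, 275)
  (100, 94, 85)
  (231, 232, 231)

(147,20,200): 20+147 ≤ 200, not a triangle
(278,233,275): 233²+275² = 129914 > 77284 = 278² → acute
(100,94,85): 85²+94² = 16061 > 10000 = 100² → acute
(231,232,231): 231²+231² = 106722 > 53824 = 232² → acute
3 of the 4 are acute.

3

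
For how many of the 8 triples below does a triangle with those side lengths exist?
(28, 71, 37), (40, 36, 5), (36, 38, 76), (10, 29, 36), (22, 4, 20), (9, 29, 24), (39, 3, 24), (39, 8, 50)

(28,37,71): 28+37 ≤ 71 → not valid
(5,36,40): 5+36 > 40 → valid
(36,38,76): 36+38 ≤ 76 → not valid
(10,29,36): 10+29 > 36 → valid
(4,20,22): 4+20 > 22 → valid
(9,24,29): 9+24 > 29 → valid
(3,24,39): 3+24 ≤ 39 → not valid
(8,39,50): 8+39 ≤ 50 → not valid
4 of the 8 triples form a triangle.

4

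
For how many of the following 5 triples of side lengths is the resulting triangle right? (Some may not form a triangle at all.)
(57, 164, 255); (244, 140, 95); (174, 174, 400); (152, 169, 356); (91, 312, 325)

1

(57,164,255): 57+164 ≤ 255, not a triangle
(244,140,95): 95+140 ≤ 244, not a triangle
(174,174,400): 174+174 ≤ 400, not a triangle
(152,169,356): 152+169 ≤ 356, not a triangle
(91,312,325): 91²+312² = 105625 = 325² → right
1 of the 5 is right.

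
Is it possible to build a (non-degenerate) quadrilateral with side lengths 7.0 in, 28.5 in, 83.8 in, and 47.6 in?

No

For a quadrilateral, each side must be shorter than the sum of the others.
Here the longest side is 83.8, but the remaining 3 sides sum to only 83.1.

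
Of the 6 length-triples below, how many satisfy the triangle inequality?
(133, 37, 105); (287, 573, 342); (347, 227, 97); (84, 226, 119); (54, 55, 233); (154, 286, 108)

(37,105,133): 37+105 > 133 → valid
(287,342,573): 287+342 > 573 → valid
(97,227,347): 97+227 ≤ 347 → not valid
(84,119,226): 84+119 ≤ 226 → not valid
(54,55,233): 54+55 ≤ 233 → not valid
(108,154,286): 108+154 ≤ 286 → not valid
2 of the 6 triples form a triangle.

2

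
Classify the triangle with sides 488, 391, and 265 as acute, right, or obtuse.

Compare the square of the longest side to the sum of squares of the other two: 265² + 391² = 223106 < 238144 = 488².

obtuse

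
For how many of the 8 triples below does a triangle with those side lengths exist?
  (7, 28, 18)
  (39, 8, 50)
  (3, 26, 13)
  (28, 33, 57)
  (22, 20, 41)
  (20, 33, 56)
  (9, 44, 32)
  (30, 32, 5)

(7,18,28): 7+18 ≤ 28 → not valid
(8,39,50): 8+39 ≤ 50 → not valid
(3,13,26): 3+13 ≤ 26 → not valid
(28,33,57): 28+33 > 57 → valid
(20,22,41): 20+22 > 41 → valid
(20,33,56): 20+33 ≤ 56 → not valid
(9,32,44): 9+32 ≤ 44 → not valid
(5,30,32): 5+30 > 32 → valid
3 of the 8 triples form a triangle.

3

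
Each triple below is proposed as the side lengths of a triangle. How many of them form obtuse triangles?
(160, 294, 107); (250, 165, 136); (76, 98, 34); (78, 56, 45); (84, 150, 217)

(160,294,107): 107+160 ≤ 294, not a triangle
(250,165,136): 136²+165² = 45721 < 62500 = 250² → obtuse
(76,98,34): 34²+76² = 6932 < 9604 = 98² → obtuse
(78,56,45): 45²+56² = 5161 < 6084 = 78² → obtuse
(84,150,217): 84²+150² = 29556 < 47089 = 217² → obtuse
4 of the 5 are obtuse.

4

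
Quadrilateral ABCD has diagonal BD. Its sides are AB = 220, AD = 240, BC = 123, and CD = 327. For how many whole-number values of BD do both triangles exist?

245

From triangle ABD: 20 < BD < 460.
From triangle CBD: 204 < BD < 450.
Intersection: 204 < BD < 450, so integers 205 through 449: 245 values.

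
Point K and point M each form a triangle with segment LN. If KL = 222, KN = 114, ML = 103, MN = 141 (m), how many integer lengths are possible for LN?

135

From triangle KLN: 108 < LN < 336.
From triangle MLN: 38 < LN < 244.
Intersection: 108 < LN < 244, so integers 109 through 243: 135 values.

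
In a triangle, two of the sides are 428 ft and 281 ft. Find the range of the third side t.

147 < t < 709 (ft)

By the triangle inequality, t must be less than 428 + 281 = 709 and greater than |428 − 281| = 147.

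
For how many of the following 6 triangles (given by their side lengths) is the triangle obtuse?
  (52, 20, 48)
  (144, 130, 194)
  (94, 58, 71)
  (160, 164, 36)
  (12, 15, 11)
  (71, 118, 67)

2

(52,20,48): 20²+48² = 2704 = 52² → right
(144,130,194): 130²+144² = 37636 = 194² → right
(94,58,71): 58²+71² = 8405 < 8836 = 94² → obtuse
(160,164,36): 36²+160² = 26896 = 164² → right
(12,15,11): 11²+12² = 265 > 225 = 15² → acute
(71,118,67): 67²+71² = 9530 < 13924 = 118² → obtuse
2 of the 6 are obtuse.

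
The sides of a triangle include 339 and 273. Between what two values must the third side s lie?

66 < s < 612

By the triangle inequality, s must be less than 339 + 273 = 612 and greater than |339 − 273| = 66.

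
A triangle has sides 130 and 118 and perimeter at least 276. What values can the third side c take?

28 ≤ c < 248

Triangle inequality alone gives 12 < c < 248.
The perimeter condition gives c ≥ 276 − 130 − 118 = 28.
Intersecting the two: 28 ≤ c < 248.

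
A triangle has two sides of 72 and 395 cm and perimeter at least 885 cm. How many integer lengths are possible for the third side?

49

Triangle inequality: 323 < x < 467. Perimeter ≥ 885 gives x ≥ 885 − 72 − 395 = 418.
So 418 ≤ x < 467; integers 418 through 466: 49 values.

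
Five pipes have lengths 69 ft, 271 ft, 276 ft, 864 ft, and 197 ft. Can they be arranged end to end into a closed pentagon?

For a pentagon, each side must be shorter than the sum of the others.
Here the longest side is 864, but the remaining 4 sides sum to only 813.

No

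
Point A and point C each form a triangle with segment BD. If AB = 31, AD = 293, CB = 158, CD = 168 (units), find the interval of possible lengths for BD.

262 < BD < 324

From triangle ABD: |31 − 293| < BD < 31 + 293, i.e. 262 < BD < 324.
From triangle CBD: 10 < BD < 326.
Both must hold, so BD lies in the intersection.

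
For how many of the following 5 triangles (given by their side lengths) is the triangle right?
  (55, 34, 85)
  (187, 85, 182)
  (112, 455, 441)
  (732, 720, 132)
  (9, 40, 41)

(55,34,85): 34²+55² = 4181 < 7225 = 85² → obtuse
(187,85,182): 85²+182² = 40349 > 34969 = 187² → acute
(112,455,441): 112²+441² = 207025 = 455² → right
(732,720,132): 132²+720² = 535824 = 732² → right
(9,40,41): 9²+40² = 1681 = 41² → right
3 of the 5 are right.

3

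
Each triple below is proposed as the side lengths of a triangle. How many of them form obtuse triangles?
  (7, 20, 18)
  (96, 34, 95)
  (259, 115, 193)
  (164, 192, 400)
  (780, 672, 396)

2

(7,20,18): 7²+18² = 373 < 400 = 20² → obtuse
(96,34,95): 34²+95² = 10181 > 9216 = 96² → acute
(259,115,193): 115²+193² = 50474 < 67081 = 259² → obtuse
(164,192,400): 164+192 ≤ 400, not a triangle
(780,672,396): 396²+672² = 608400 = 780² → right
2 of the 5 are obtuse.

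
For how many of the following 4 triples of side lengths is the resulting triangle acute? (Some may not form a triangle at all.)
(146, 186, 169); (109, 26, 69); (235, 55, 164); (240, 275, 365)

1

(146,186,169): 146²+169² = 49877 > 34596 = 186² → acute
(109,26,69): 26+69 ≤ 109, not a triangle
(235,55,164): 55+164 ≤ 235, not a triangle
(240,275,365): 240²+275² = 133225 = 365² → right
1 of the 4 is acute.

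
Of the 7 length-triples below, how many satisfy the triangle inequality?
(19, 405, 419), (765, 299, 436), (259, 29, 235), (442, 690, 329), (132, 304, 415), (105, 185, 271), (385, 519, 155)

(19,405,419): 19+405 > 419 → valid
(299,436,765): 299+436 ≤ 765 → not valid
(29,235,259): 29+235 > 259 → valid
(329,442,690): 329+442 > 690 → valid
(132,304,415): 132+304 > 415 → valid
(105,185,271): 105+185 > 271 → valid
(155,385,519): 155+385 > 519 → valid
6 of the 7 triples form a triangle.

6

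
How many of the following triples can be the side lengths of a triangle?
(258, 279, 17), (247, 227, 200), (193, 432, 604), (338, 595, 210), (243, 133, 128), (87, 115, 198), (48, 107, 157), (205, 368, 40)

(17,258,279): 17+258 ≤ 279 → not valid
(200,227,247): 200+227 > 247 → valid
(193,432,604): 193+432 > 604 → valid
(210,338,595): 210+338 ≤ 595 → not valid
(128,133,243): 128+133 > 243 → valid
(87,115,198): 87+115 > 198 → valid
(48,107,157): 48+107 ≤ 157 → not valid
(40,205,368): 40+205 ≤ 368 → not valid
4 of the 8 triples form a triangle.

4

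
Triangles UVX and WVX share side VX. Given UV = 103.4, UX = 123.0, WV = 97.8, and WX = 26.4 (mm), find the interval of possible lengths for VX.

From triangle UVX: |103.4 − 123.0| < VX < 103.4 + 123.0, i.e. 19.6 < VX < 226.4.
From triangle WVX: 71.4 < VX < 124.2.
Both must hold, so VX lies in the intersection.

71.4 < VX < 124.2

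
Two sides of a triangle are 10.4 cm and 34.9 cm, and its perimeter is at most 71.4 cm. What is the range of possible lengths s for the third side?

24.5 < s ≤ 26.1

Triangle inequality alone gives 24.5 < s < 45.3.
The perimeter condition gives s ≤ 71.4 − 10.4 − 34.9 = 26.1.
Intersecting the two: 24.5 < s ≤ 26.1.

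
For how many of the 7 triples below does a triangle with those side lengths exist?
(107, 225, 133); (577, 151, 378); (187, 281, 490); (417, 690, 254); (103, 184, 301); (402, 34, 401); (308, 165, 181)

(107,133,225): 107+133 > 225 → valid
(151,378,577): 151+378 ≤ 577 → not valid
(187,281,490): 187+281 ≤ 490 → not valid
(254,417,690): 254+417 ≤ 690 → not valid
(103,184,301): 103+184 ≤ 301 → not valid
(34,401,402): 34+401 > 402 → valid
(165,181,308): 165+181 > 308 → valid
3 of the 7 triples form a triangle.

3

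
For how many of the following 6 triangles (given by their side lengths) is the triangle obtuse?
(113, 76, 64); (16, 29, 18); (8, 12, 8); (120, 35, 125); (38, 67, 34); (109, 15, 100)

5

(113,76,64): 64²+76² = 9872 < 12769 = 113² → obtuse
(16,29,18): 16²+18² = 580 < 841 = 29² → obtuse
(8,12,8): 8²+8² = 128 < 144 = 12² → obtuse
(120,35,125): 35²+120² = 15625 = 125² → right
(38,67,34): 34²+38² = 2600 < 4489 = 67² → obtuse
(109,15,100): 15²+100² = 10225 < 11881 = 109² → obtuse
5 of the 6 are obtuse.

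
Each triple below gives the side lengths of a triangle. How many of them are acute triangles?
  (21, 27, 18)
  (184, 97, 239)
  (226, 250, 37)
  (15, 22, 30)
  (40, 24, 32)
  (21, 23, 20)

(21,27,18): 18²+21² = 765 > 729 = 27² → acute
(184,97,239): 97²+184² = 43265 < 57121 = 239² → obtuse
(226,250,37): 37²+226² = 52445 < 62500 = 250² → obtuse
(15,22,30): 15²+22² = 709 < 900 = 30² → obtuse
(40,24,32): 24²+32² = 1600 = 40² → right
(21,23,20): 20²+21² = 841 > 529 = 23² → acute
2 of the 6 are acute.

2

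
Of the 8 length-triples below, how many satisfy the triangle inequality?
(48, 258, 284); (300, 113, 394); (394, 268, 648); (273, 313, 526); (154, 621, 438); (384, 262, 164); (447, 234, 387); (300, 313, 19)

7

(48,258,284): 48+258 > 284 → valid
(113,300,394): 113+300 > 394 → valid
(268,394,648): 268+394 > 648 → valid
(273,313,526): 273+313 > 526 → valid
(154,438,621): 154+438 ≤ 621 → not valid
(164,262,384): 164+262 > 384 → valid
(234,387,447): 234+387 > 447 → valid
(19,300,313): 19+300 > 313 → valid
7 of the 8 triples form a triangle.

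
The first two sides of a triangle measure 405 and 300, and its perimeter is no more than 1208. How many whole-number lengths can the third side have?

398

Triangle inequality: 105 < x < 705. Perimeter ≤ 1208 gives x ≤ 1208 − 405 − 300 = 503.
So 105 < x ≤ 503; integers 106 through 503: 398 values.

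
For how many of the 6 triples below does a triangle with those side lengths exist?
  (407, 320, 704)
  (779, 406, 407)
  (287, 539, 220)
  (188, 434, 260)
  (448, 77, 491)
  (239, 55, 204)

5

(320,407,704): 320+407 > 704 → valid
(406,407,779): 406+407 > 779 → valid
(220,287,539): 220+287 ≤ 539 → not valid
(188,260,434): 188+260 > 434 → valid
(77,448,491): 77+448 > 491 → valid
(55,204,239): 55+204 > 239 → valid
5 of the 6 triples form a triangle.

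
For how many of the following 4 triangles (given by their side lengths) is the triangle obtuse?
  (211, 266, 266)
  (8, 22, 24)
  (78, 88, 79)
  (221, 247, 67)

2

(211,266,266): 211²+266² = 115277 > 70756 = 266² → acute
(8,22,24): 8²+22² = 548 < 576 = 24² → obtuse
(78,88,79): 78²+79² = 12325 > 7744 = 88² → acute
(221,247,67): 67²+221² = 53330 < 61009 = 247² → obtuse
2 of the 4 are obtuse.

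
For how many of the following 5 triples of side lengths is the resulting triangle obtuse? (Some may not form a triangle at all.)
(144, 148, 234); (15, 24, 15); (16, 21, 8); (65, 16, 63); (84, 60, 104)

(144,148,234): 144²+148² = 42640 < 54756 = 234² → obtuse
(15,24,15): 15²+15² = 450 < 576 = 24² → obtuse
(16,21,8): 8²+16² = 320 < 441 = 21² → obtuse
(65,16,63): 16²+63² = 4225 = 65² → right
(84,60,104): 60²+84² = 10656 < 10816 = 104² → obtuse
4 of the 5 are obtuse.

4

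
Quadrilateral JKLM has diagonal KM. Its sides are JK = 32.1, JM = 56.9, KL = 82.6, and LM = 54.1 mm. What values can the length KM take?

28.5 < KM < 89.0

From triangle JKM: |32.1 − 56.9| < KM < 32.1 + 56.9, i.e. 24.8 < KM < 89.0.
From triangle LKM: 28.5 < KM < 136.7.
Both must hold, so KM lies in the intersection.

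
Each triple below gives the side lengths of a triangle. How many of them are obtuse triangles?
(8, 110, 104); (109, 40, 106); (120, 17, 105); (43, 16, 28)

3

(8,110,104): 8²+104² = 10880 < 12100 = 110² → obtuse
(109,40,106): 40²+106² = 12836 > 11881 = 109² → acute
(120,17,105): 17²+105² = 11314 < 14400 = 120² → obtuse
(43,16,28): 16²+28² = 1040 < 1849 = 43² → obtuse
3 of the 4 are obtuse.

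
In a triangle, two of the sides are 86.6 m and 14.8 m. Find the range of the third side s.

71.8 < s < 101.4 (m)

By the triangle inequality, s must be less than 86.6 + 14.8 = 101.4 and greater than |86.6 − 14.8| = 71.8.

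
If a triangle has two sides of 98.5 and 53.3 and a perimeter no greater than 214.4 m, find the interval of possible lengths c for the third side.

Triangle inequality alone gives 45.2 < c < 151.8.
The perimeter condition gives c ≤ 214.4 − 98.5 − 53.3 = 62.6.
Intersecting the two: 45.2 < c ≤ 62.6.

45.2 < c ≤ 62.6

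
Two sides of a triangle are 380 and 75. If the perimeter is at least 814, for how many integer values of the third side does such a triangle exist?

Triangle inequality: 305 < x < 455. Perimeter ≥ 814 gives x ≥ 814 − 380 − 75 = 359.
So 359 ≤ x < 455; integers 359 through 454: 96 values.

96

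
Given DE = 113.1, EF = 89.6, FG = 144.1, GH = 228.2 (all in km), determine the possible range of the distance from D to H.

0 ≤ DH ≤ 575.0 km

The maximum is all hops collinear in one direction: 113.1 + 89.6 + 144.1 + 228.2 = 575.0.
The longest hop is 228.2; the others sum to 346.8. Since 228.2 ≤ 346.8, the path can fold back on itself completely, so the minimum distance is 0.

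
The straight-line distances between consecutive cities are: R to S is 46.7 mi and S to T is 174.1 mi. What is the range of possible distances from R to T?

127.4 ≤ RT ≤ 220.8 mi

By the triangle inequality, |46.7 − 174.1| ≤ RT ≤ 46.7 + 174.1.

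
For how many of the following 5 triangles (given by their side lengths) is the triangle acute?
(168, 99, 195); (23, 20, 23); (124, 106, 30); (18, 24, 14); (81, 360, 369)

1

(168,99,195): 99²+168² = 38025 = 195² → right
(23,20,23): 20²+23² = 929 > 529 = 23² → acute
(124,106,30): 30²+106² = 12136 < 15376 = 124² → obtuse
(18,24,14): 14²+18² = 520 < 576 = 24² → obtuse
(81,360,369): 81²+360² = 136161 = 369² → right
1 of the 5 is acute.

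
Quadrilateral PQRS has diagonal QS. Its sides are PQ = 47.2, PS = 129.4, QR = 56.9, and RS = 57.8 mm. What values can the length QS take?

From triangle PQS: |47.2 − 129.4| < QS < 47.2 + 129.4, i.e. 82.2 < QS < 176.6.
From triangle RQS: 0.9 < QS < 114.7.
Both must hold, so QS lies in the intersection.

82.2 < QS < 114.7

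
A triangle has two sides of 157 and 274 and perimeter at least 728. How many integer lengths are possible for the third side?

134

Triangle inequality: 117 < x < 431. Perimeter ≥ 728 gives x ≥ 728 − 157 − 274 = 297.
So 297 ≤ x < 431; integers 297 through 430: 134 values.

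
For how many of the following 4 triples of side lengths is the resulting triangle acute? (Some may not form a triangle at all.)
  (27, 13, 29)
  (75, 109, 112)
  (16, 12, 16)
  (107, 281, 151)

(27,13,29): 13²+27² = 898 > 841 = 29² → acute
(75,109,112): 75²+109² = 17506 > 12544 = 112² → acute
(16,12,16): 12²+16² = 400 > 256 = 16² → acute
(107,281,151): 107+151 ≤ 281, not a triangle
3 of the 4 are acute.

3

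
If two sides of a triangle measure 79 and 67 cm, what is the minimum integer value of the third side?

The third side must be strictly greater than |79 − 67| = 12.
The smallest integer above 12 is 13.

13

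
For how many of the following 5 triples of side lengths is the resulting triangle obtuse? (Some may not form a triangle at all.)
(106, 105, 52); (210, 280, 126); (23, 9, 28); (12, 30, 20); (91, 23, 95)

(106,105,52): 52²+105² = 13729 > 11236 = 106² → acute
(210,280,126): 126²+210² = 59976 < 78400 = 280² → obtuse
(23,9,28): 9²+23² = 610 < 784 = 28² → obtuse
(12,30,20): 12²+20² = 544 < 900 = 30² → obtuse
(91,23,95): 23²+91² = 8810 < 9025 = 95² → obtuse
4 of the 5 are obtuse.

4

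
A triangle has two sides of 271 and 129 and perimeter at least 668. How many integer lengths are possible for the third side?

132

Triangle inequality: 142 < x < 400. Perimeter ≥ 668 gives x ≥ 668 − 271 − 129 = 268.
So 268 ≤ x < 400; integers 268 through 399: 132 values.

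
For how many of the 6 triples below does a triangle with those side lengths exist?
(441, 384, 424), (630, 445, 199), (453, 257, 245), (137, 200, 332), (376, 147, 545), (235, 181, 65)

(384,424,441): 384+424 > 441 → valid
(199,445,630): 199+445 > 630 → valid
(245,257,453): 245+257 > 453 → valid
(137,200,332): 137+200 > 332 → valid
(147,376,545): 147+376 ≤ 545 → not valid
(65,181,235): 65+181 > 235 → valid
5 of the 6 triples form a triangle.

5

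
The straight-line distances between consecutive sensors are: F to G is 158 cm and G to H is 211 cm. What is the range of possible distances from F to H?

By the triangle inequality, |158 − 211| ≤ FH ≤ 158 + 211.

53 ≤ FH ≤ 369 cm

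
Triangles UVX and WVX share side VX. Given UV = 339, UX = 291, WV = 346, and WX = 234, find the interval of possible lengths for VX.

112 < VX < 580

From triangle UVX: |339 − 291| < VX < 339 + 291, i.e. 48 < VX < 630.
From triangle WVX: 112 < VX < 580.
Both must hold, so VX lies in the intersection.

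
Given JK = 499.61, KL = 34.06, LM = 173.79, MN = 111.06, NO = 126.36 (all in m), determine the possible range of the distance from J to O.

The maximum is all hops collinear in one direction: 499.61 + 34.06 + 173.79 + 111.06 + 126.36 = 944.88.
The longest hop is 499.61; the others sum to 445.27. Folding the others back against it leaves at least 499.61 − 445.27 = 54.34.

54.34 ≤ JO ≤ 944.88 m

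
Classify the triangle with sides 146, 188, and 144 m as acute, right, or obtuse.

Compare the square of the longest side to the sum of squares of the other two: 144² + 146² = 42052 > 35344 = 188².

acute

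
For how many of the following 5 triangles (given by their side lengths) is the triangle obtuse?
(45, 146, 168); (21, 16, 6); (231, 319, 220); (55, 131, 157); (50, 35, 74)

(45,146,168): 45²+146² = 23341 < 28224 = 168² → obtuse
(21,16,6): 6²+16² = 292 < 441 = 21² → obtuse
(231,319,220): 220²+231² = 101761 = 319² → right
(55,131,157): 55²+131² = 20186 < 24649 = 157² → obtuse
(50,35,74): 35²+50² = 3725 < 5476 = 74² → obtuse
4 of the 5 are obtuse.

4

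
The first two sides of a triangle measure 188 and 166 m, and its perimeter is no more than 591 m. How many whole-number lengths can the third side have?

215

Triangle inequality: 22 < x < 354. Perimeter ≤ 591 gives x ≤ 591 − 188 − 166 = 237.
So 22 < x ≤ 237; integers 23 through 237: 215 values.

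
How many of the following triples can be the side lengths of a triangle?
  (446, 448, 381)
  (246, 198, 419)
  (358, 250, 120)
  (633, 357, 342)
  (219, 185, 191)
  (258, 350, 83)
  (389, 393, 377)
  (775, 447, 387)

(381,446,448): 381+446 > 448 → valid
(198,246,419): 198+246 > 419 → valid
(120,250,358): 120+250 > 358 → valid
(342,357,633): 342+357 > 633 → valid
(185,191,219): 185+191 > 219 → valid
(83,258,350): 83+258 ≤ 350 → not valid
(377,389,393): 377+389 > 393 → valid
(387,447,775): 387+447 > 775 → valid
7 of the 8 triples form a triangle.

7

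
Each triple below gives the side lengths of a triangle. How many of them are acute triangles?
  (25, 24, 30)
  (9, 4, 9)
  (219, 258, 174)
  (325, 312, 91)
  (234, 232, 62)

4

(25,24,30): 24²+25² = 1201 > 900 = 30² → acute
(9,4,9): 4²+9² = 97 > 81 = 9² → acute
(219,258,174): 174²+219² = 78237 > 66564 = 258² → acute
(325,312,91): 91²+312² = 105625 = 325² → right
(234,232,62): 62²+232² = 57668 > 54756 = 234² → acute
4 of the 5 are acute.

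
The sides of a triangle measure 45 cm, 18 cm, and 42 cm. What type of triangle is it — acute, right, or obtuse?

acute

Compare the square of the longest side to the sum of squares of the other two: 18² + 42² = 2088 > 2025 = 45².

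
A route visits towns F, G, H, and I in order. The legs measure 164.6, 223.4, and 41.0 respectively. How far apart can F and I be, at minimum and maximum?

17.8 ≤ FI ≤ 429.0

The maximum is all hops collinear in one direction: 164.6 + 223.4 + 41.0 = 429.0.
The longest hop is 223.4; the others sum to 205.6. Folding the others back against it leaves at least 223.4 − 205.6 = 17.8.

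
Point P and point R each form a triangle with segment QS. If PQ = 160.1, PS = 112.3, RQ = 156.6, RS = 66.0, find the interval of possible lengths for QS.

From triangle PQS: |160.1 − 112.3| < QS < 160.1 + 112.3, i.e. 47.8 < QS < 272.4.
From triangle RQS: 90.6 < QS < 222.6.
Both must hold, so QS lies in the intersection.

90.6 < QS < 222.6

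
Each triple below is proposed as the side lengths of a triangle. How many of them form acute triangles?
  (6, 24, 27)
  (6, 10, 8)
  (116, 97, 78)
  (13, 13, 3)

(6,24,27): 6²+24² = 612 < 729 = 27² → obtuse
(6,10,8): 6²+8² = 100 = 10² → right
(116,97,78): 78²+97² = 15493 > 13456 = 116² → acute
(13,13,3): 3²+13² = 178 > 169 = 13² → acute
2 of the 4 are acute.

2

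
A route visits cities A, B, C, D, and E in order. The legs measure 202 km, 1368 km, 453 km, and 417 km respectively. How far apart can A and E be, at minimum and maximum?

The maximum is all hops collinear in one direction: 202 + 1368 + 453 + 417 = 2440.
The longest hop is 1368; the others sum to 1072. Folding the others back against it leaves at least 1368 − 1072 = 296.

296 ≤ AE ≤ 2440 km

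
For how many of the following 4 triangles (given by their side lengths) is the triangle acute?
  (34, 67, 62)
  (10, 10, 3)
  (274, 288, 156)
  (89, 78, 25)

3

(34,67,62): 34²+62² = 5000 > 4489 = 67² → acute
(10,10,3): 3²+10² = 109 > 100 = 10² → acute
(274,288,156): 156²+274² = 99412 > 82944 = 288² → acute
(89,78,25): 25²+78² = 6709 < 7921 = 89² → obtuse
3 of the 4 are acute.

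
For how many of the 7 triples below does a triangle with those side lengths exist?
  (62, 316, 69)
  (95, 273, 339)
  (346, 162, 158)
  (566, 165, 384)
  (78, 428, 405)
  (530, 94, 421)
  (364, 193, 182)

(62,69,316): 62+69 ≤ 316 → not valid
(95,273,339): 95+273 > 339 → valid
(158,162,346): 158+162 ≤ 346 → not valid
(165,384,566): 165+384 ≤ 566 → not valid
(78,405,428): 78+405 > 428 → valid
(94,421,530): 94+421 ≤ 530 → not valid
(182,193,364): 182+193 > 364 → valid
3 of the 7 triples form a triangle.

3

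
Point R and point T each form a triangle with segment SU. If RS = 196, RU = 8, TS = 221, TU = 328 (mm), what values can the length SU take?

188 < SU < 204

From triangle RSU: |196 − 8| < SU < 196 + 8, i.e. 188 < SU < 204.
From triangle TSU: 107 < SU < 549.
Both must hold, so SU lies in the intersection.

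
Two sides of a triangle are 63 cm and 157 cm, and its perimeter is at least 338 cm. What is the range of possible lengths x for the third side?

118 ≤ x < 220

Triangle inequality alone gives 94 < x < 220.
The perimeter condition gives x ≥ 338 − 63 − 157 = 118.
Intersecting the two: 118 ≤ x < 220.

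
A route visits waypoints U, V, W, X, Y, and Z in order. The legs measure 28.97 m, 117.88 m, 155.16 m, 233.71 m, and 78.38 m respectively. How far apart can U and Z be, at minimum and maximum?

0 ≤ UZ ≤ 614.10 m

The maximum is all hops collinear in one direction: 28.97 + 117.88 + 155.16 + 233.71 + 78.38 = 614.10.
The longest hop is 233.71; the others sum to 380.39. Since 233.71 ≤ 380.39, the path can fold back on itself completely, so the minimum distance is 0.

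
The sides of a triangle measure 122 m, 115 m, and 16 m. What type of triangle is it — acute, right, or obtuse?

obtuse

Compare the square of the longest side to the sum of squares of the other two: 16² + 115² = 13481 < 14884 = 122².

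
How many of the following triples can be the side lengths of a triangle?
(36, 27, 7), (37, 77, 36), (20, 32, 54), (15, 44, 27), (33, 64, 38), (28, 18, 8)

1

(7,27,36): 7+27 ≤ 36 → not valid
(36,37,77): 36+37 ≤ 77 → not valid
(20,32,54): 20+32 ≤ 54 → not valid
(15,27,44): 15+27 ≤ 44 → not valid
(33,38,64): 33+38 > 64 → valid
(8,18,28): 8+18 ≤ 28 → not valid
1 of the 6 triples forms a triangle.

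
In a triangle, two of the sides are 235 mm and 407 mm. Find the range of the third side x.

172 < x < 642 (mm)

By the triangle inequality, x must be less than 235 + 407 = 642 and greater than |235 − 407| = 172.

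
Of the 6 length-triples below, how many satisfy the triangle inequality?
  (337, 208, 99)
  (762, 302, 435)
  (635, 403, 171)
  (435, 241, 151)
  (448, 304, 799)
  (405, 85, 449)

(99,208,337): 99+208 ≤ 337 → not valid
(302,435,762): 302+435 ≤ 762 → not valid
(171,403,635): 171+403 ≤ 635 → not valid
(151,241,435): 151+241 ≤ 435 → not valid
(304,448,799): 304+448 ≤ 799 → not valid
(85,405,449): 85+405 > 449 → valid
1 of the 6 triples forms a triangle.

1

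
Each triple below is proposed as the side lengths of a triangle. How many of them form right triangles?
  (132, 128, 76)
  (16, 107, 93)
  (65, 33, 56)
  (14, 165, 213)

1

(132,128,76): 76²+128² = 22160 > 17424 = 132² → acute
(16,107,93): 16²+93² = 8905 < 11449 = 107² → obtuse
(65,33,56): 33²+56² = 4225 = 65² → right
(14,165,213): 14+165 ≤ 213, not a triangle
1 of the 4 is right.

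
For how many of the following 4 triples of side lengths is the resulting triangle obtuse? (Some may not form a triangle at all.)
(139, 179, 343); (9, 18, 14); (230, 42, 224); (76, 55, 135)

2

(139,179,343): 139+179 ≤ 343, not a triangle
(9,18,14): 9²+14² = 277 < 324 = 18² → obtuse
(230,42,224): 42²+224² = 51940 < 52900 = 230² → obtuse
(76,55,135): 55+76 ≤ 135, not a triangle
2 of the 4 are obtuse.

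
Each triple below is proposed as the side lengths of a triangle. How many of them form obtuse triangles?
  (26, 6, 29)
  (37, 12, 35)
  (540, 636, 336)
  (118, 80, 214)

(26,6,29): 6²+26² = 712 < 841 = 29² → obtuse
(37,12,35): 12²+35² = 1369 = 37² → right
(540,636,336): 336²+540² = 404496 = 636² → right
(118,80,214): 80+118 ≤ 214, not a triangle
1 of the 4 is obtuse.

1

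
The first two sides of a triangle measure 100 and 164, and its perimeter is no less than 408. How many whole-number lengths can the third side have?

Triangle inequality: 64 < x < 264. Perimeter ≥ 408 gives x ≥ 408 − 100 − 164 = 144.
So 144 ≤ x < 264; integers 144 through 263: 120 values.

120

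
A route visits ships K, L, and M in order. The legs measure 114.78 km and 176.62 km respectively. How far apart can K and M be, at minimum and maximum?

By the triangle inequality, |114.78 − 176.62| ≤ KM ≤ 114.78 + 176.62.

61.84 ≤ KM ≤ 291.40 km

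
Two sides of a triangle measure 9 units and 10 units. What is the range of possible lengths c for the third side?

1 < c < 19 (units)

By the triangle inequality, c must be less than 9 + 10 = 19 and greater than |9 − 10| = 1.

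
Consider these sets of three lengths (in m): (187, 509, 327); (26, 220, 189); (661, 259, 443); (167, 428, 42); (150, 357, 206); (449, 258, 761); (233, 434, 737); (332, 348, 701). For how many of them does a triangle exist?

2

(187,327,509): 187+327 > 509 → valid
(26,189,220): 26+189 ≤ 220 → not valid
(259,443,661): 259+443 > 661 → valid
(42,167,428): 42+167 ≤ 428 → not valid
(150,206,357): 150+206 ≤ 357 → not valid
(258,449,761): 258+449 ≤ 761 → not valid
(233,434,737): 233+434 ≤ 737 → not valid
(332,348,701): 332+348 ≤ 701 → not valid
2 of the 8 triples form a triangle.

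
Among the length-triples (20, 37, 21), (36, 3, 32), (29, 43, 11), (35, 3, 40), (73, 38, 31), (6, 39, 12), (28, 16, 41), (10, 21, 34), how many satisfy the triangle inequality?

2

(20,21,37): 20+21 > 37 → valid
(3,32,36): 3+32 ≤ 36 → not valid
(11,29,43): 11+29 ≤ 43 → not valid
(3,35,40): 3+35 ≤ 40 → not valid
(31,38,73): 31+38 ≤ 73 → not valid
(6,12,39): 6+12 ≤ 39 → not valid
(16,28,41): 16+28 > 41 → valid
(10,21,34): 10+21 ≤ 34 → not valid
2 of the 8 triples form a triangle.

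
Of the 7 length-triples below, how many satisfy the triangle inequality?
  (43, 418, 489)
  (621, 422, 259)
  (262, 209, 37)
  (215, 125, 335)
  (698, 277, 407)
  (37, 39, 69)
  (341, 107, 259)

4

(43,418,489): 43+418 ≤ 489 → not valid
(259,422,621): 259+422 > 621 → valid
(37,209,262): 37+209 ≤ 262 → not valid
(125,215,335): 125+215 > 335 → valid
(277,407,698): 277+407 ≤ 698 → not valid
(37,39,69): 37+39 > 69 → valid
(107,259,341): 107+259 > 341 → valid
4 of the 7 triples form a triangle.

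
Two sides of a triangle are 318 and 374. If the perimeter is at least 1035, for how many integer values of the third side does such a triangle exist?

Triangle inequality: 56 < x < 692. Perimeter ≥ 1035 gives x ≥ 1035 − 318 − 374 = 343.
So 343 ≤ x < 692; integers 343 through 691: 349 values.

349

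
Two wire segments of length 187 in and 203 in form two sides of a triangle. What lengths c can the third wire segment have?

By the triangle inequality, c must be less than 187 + 203 = 390 and greater than |187 − 203| = 16.

16 < c < 390 (in)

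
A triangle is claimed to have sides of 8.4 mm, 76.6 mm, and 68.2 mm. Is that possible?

The two shorter sides sum to 76.6, exactly equal to the longest side 76.6.
That gives only a degenerate (flat) triangle — the inequality must be strict.

No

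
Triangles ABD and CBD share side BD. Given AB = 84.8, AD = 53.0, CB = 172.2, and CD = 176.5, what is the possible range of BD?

31.8 < BD < 137.8

From triangle ABD: |84.8 − 53.0| < BD < 84.8 + 53.0, i.e. 31.8 < BD < 137.8.
From triangle CBD: 4.3 < BD < 348.7.
Both must hold, so BD lies in the intersection.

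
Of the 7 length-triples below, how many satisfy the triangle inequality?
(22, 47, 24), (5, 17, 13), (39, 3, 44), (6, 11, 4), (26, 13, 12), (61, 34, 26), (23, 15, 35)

2

(22,24,47): 22+24 ≤ 47 → not valid
(5,13,17): 5+13 > 17 → valid
(3,39,44): 3+39 ≤ 44 → not valid
(4,6,11): 4+6 ≤ 11 → not valid
(12,13,26): 12+13 ≤ 26 → not valid
(26,34,61): 26+34 ≤ 61 → not valid
(15,23,35): 15+23 > 35 → valid
2 of the 7 triples form a triangle.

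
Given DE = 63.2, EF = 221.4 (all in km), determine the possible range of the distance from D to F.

By the triangle inequality, |63.2 − 221.4| ≤ DF ≤ 63.2 + 221.4.

158.2 ≤ DF ≤ 284.6 km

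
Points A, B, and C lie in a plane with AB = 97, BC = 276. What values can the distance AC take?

By the triangle inequality, |97 − 276| ≤ AC ≤ 97 + 276.

179 ≤ AC ≤ 373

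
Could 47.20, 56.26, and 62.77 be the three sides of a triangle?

The longest side is 62.77, and the other two sum to 103.46.
Since 103.46 > 62.77, the triangle inequality holds.

Yes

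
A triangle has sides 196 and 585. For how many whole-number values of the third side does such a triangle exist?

The third side lies in the open interval (389, 781).
Integers from 390 to 780 inclusive: 780 − 390 + 1 = 391.

391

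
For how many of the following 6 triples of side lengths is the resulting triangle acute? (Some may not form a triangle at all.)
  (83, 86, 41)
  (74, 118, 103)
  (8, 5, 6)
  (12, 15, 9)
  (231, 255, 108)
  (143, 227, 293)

(83,86,41): 41²+83² = 8570 > 7396 = 86² → acute
(74,118,103): 74²+103² = 16085 > 13924 = 118² → acute
(8,5,6): 5²+6² = 61 < 64 = 8² → obtuse
(12,15,9): 9²+12² = 225 = 15² → right
(231,255,108): 108²+231² = 65025 = 255² → right
(143,227,293): 143²+227² = 71978 < 85849 = 293² → obtuse
2 of the 6 are acute.

2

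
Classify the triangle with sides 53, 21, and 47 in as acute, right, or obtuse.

obtuse

Compare the square of the longest side to the sum of squares of the other two: 21² + 47² = 2650 < 2809 = 53².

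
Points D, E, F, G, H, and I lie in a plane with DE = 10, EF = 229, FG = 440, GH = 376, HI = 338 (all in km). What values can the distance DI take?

The maximum is all hops collinear in one direction: 10 + 229 + 440 + 376 + 338 = 1393.
The longest hop is 440; the others sum to 953. Since 440 ≤ 953, the path can fold back on itself completely, so the minimum distance is 0.

0 ≤ DI ≤ 1393 km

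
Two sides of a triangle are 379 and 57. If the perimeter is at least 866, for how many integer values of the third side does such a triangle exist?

Triangle inequality: 322 < x < 436. Perimeter ≥ 866 gives x ≥ 866 − 379 − 57 = 430.
So 430 ≤ x < 436; integers 430 through 435: 6 values.

6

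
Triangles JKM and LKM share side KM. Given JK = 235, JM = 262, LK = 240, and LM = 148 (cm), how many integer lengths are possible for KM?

From triangle JKM: 27 < KM < 497.
From triangle LKM: 92 < KM < 388.
Intersection: 92 < KM < 388, so integers 93 through 387: 295 values.

295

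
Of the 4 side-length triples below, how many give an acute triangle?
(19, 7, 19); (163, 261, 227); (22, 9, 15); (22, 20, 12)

3

(19,7,19): 7²+19² = 410 > 361 = 19² → acute
(163,261,227): 163²+227² = 78098 > 68121 = 261² → acute
(22,9,15): 9²+15² = 306 < 484 = 22² → obtuse
(22,20,12): 12²+20² = 544 > 484 = 22² → acute
3 of the 4 are acute.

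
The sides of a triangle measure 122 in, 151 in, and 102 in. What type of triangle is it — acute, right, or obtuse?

Compare the square of the longest side to the sum of squares of the other two: 102² + 122² = 25288 > 22801 = 151².

acute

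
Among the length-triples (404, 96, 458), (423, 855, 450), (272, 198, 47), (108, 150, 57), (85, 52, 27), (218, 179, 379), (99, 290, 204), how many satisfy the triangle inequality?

5

(96,404,458): 96+404 > 458 → valid
(423,450,855): 423+450 > 855 → valid
(47,198,272): 47+198 ≤ 272 → not valid
(57,108,150): 57+108 > 150 → valid
(27,52,85): 27+52 ≤ 85 → not valid
(179,218,379): 179+218 > 379 → valid
(99,204,290): 99+204 > 290 → valid
5 of the 7 triples form a triangle.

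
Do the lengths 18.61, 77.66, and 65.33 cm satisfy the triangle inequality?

Yes

The longest side is 77.66, and the other two sum to 83.94.
Since 83.94 > 77.66, the triangle inequality holds.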